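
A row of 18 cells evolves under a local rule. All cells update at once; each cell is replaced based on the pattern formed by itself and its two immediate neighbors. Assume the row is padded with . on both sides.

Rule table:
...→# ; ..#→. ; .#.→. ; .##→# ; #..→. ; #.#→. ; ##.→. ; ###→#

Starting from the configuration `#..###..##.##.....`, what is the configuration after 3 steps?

...##...#..#..####
##.#..#.......###.
#.......#####.##..

#.......#####.##..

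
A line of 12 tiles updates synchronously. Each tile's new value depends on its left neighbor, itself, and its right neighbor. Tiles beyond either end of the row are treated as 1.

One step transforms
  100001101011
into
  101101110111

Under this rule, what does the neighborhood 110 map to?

1

At position 0 the neighborhood is 110; the next row has 1 there.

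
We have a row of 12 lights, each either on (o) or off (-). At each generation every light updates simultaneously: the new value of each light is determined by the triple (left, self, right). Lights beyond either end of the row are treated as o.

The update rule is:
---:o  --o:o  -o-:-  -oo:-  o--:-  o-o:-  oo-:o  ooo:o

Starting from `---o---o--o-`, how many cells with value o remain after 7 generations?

7

generation 1: -oo--oo--o--
generation 2: --o-o-o-o--o
generation 3: -o--------o-
generation 4: ---ooooooo--
generation 5: -oo-oooooo-o
generation 6: --o--ooooo--
generation 7: -o--o-oooo-o
count of o: 7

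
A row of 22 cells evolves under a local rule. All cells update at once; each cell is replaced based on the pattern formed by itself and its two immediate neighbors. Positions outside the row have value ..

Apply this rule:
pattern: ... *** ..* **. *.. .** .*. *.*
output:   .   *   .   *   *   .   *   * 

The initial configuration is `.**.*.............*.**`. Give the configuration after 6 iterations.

.......****..........*

..****............**.*
...****............***
....****............**
.....****............*
......****...........*
.......****..........*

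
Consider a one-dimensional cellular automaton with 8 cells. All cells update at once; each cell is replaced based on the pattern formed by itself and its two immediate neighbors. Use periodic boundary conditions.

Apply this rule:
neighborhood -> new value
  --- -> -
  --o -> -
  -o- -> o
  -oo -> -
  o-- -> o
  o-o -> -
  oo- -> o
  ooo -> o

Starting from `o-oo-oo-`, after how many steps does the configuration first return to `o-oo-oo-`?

8

o--o--o-
oo-oo-o-
-o--o-o-
-oo-o-oo
--o-o--o
o-o-oo-o
o-o--o--
o-oo-oo-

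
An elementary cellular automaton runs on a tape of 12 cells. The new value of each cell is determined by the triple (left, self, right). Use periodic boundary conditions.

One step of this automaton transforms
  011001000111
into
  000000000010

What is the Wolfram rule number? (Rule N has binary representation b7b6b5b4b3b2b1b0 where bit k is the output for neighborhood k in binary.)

128

position 10: 111 → 1  (bit 7 = 1)
position 2: 110 → 0  (bit 6 = 0)
position 0: 101 → 0  (bit 5 = 0)
position 3: 100 → 0  (bit 4 = 0)
position 1: 011 → 0  (bit 3 = 0)
position 5: 010 → 0  (bit 2 = 0)
position 4: 001 → 0  (bit 1 = 0)
position 7: 000 → 0  (bit 0 = 0)
bits b7..b0 = 10000000 = 128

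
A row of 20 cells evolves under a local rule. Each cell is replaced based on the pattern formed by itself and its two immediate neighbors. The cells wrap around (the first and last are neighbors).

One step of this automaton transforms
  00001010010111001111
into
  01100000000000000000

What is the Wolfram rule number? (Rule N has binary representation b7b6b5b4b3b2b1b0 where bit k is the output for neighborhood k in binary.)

1

position 12: 111 → 0  (bit 7 = 0)
position 13: 110 → 0  (bit 6 = 0)
position 5: 101 → 0  (bit 5 = 0)
position 0: 100 → 0  (bit 4 = 0)
position 11: 011 → 0  (bit 3 = 0)
position 4: 010 → 0  (bit 2 = 0)
position 3: 001 → 0  (bit 1 = 0)
position 1: 000 → 1  (bit 0 = 1)
bits b7..b0 = 00000001 = 1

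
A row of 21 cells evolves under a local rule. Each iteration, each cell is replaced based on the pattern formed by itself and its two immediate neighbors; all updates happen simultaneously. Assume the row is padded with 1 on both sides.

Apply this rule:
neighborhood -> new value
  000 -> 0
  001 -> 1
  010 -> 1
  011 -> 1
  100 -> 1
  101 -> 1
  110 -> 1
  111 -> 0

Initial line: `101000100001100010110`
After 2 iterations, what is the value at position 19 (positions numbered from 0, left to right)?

111101110011110111111
000111011110011100000
position 19 holds 0

0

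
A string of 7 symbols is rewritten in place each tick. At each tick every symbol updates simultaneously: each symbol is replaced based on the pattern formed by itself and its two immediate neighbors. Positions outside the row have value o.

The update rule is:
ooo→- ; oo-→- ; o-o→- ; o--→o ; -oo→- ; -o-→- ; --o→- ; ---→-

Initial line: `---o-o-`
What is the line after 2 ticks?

o------
-o-----

-o-----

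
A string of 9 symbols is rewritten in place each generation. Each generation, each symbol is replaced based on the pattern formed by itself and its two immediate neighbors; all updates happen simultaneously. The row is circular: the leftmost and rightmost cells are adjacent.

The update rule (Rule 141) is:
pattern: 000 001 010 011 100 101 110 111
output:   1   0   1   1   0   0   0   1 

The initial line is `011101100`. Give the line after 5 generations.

generation 1: 011001001
generation 2: 010001001
generation 3: 010101001
generation 4: 010101001  (fixed point — unchanged through generation 5)

010101001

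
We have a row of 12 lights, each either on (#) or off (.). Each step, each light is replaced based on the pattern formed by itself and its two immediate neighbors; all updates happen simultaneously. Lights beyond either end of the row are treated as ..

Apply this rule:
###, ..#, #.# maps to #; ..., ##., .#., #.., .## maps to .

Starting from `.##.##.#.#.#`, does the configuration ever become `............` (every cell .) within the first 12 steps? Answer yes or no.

#..#..#.#.#.
..#..#.#.#..
.#..#.#.#...
#..#.#.#....
..#.#.#.....
.#.#.#......
#.#.#.......
.#.#........
#.#.........
.#..........
#...........
............
all cells are . at step 12

yes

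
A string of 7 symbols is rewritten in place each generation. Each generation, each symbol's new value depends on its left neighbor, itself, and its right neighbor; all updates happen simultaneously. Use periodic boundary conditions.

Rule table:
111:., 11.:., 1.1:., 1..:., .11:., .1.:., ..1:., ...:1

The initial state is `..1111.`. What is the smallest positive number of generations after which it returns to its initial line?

2

1......
..1111.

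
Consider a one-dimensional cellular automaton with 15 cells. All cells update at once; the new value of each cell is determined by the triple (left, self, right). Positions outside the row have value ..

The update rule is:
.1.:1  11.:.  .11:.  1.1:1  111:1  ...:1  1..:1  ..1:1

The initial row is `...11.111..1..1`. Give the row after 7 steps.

1.1.1.1111.11..

111..1.1.111111
.1.111111.1111.
111.1111.1.11.1
.1.1.11.111..11
11111..1.1.11..
.111.111111..11
1.1.1.1111.11..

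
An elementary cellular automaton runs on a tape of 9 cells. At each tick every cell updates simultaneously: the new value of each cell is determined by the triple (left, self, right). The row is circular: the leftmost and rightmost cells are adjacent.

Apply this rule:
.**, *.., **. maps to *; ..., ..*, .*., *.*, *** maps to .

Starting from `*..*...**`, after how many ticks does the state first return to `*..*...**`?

**..*..*.
***..*...
*.**..*..
..***..*.
..*.**..*
*...***..
.*..*.**.
..*...***
*..*..*.*
**..*...*
.**..*..*
.***..*..
.*.**..*.
...***..*
*..*.**..
.*...***.
..*..*.**
*..*...**

18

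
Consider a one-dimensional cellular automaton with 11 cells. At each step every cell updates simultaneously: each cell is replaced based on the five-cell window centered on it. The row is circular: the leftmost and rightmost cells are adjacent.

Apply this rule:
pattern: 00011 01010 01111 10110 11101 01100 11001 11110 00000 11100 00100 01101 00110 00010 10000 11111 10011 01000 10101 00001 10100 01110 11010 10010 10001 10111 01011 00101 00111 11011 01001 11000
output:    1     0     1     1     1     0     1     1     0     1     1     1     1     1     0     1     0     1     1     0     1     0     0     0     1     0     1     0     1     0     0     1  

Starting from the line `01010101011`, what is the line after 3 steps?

01011110001

01010101111
01010110111
01011110001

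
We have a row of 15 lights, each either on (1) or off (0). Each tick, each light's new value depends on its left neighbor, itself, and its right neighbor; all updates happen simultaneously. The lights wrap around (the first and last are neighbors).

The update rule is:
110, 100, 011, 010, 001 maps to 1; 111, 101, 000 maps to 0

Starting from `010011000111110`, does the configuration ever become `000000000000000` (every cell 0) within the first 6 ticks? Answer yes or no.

111111101100011
000000101110110
000001101010111
100011101010101
110110101010101
010110101010101
tick 6 is 010110101010101, still not uniform 0

no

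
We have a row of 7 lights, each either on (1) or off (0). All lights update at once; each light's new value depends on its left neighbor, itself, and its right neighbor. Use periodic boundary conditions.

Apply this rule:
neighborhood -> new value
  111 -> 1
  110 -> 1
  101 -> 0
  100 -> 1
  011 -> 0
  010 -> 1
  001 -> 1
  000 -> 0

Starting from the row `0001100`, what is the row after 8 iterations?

1101111

0010110
0110011
0011101
1101101
1100100
0111111
0011111
1101111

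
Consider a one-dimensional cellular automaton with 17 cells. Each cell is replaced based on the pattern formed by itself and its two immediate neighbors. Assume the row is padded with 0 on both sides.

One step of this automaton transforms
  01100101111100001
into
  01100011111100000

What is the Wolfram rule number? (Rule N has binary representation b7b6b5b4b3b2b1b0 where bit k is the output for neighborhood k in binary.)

232

position 8: 111 → 1  (bit 7 = 1)
position 2: 110 → 1  (bit 6 = 1)
position 6: 101 → 1  (bit 5 = 1)
position 3: 100 → 0  (bit 4 = 0)
position 1: 011 → 1  (bit 3 = 1)
position 5: 010 → 0  (bit 2 = 0)
position 0: 001 → 0  (bit 1 = 0)
position 13: 000 → 0  (bit 0 = 0)
bits b7..b0 = 11101000 = 232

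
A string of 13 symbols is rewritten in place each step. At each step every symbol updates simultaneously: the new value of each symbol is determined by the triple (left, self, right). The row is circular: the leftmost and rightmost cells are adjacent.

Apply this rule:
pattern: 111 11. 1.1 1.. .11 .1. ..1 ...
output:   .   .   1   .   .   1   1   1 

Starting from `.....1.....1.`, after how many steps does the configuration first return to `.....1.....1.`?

26

step 1: 111111.11111.
step 2: ......1.....1
step 3: .111111.11111
step 4: 1......1.....
step 5: 1.111111.1111
step 6: .1......1....
step 7: 11.111111.111
step 8: ..1......1...
step 9: 111.111111.11
step 10: ...1......1..
step 11: 1111.111111.1
step 12: ....1......1.
step 13: 11111.111111.
step 14: .....1......1
step 15: .11111.111111
step 16: 1.....1......
step 17: 1.11111.11111
step 18: .1.....1.....
step 19: 11.11111.1111
step 20: ..1.....1....
step 21: 111.11111.111
step 22: ...1.....1...
step 23: 1111.11111.11
step 24: ....1.....1..
step 25: 11111.11111.1
step 26: .....1.....1.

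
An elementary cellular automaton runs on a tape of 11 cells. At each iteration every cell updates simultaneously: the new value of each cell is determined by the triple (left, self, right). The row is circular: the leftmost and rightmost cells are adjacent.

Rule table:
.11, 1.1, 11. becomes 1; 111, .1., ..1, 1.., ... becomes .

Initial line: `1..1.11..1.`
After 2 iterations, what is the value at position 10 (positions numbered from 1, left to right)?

.

....111...1
....1.1....
position 10 holds .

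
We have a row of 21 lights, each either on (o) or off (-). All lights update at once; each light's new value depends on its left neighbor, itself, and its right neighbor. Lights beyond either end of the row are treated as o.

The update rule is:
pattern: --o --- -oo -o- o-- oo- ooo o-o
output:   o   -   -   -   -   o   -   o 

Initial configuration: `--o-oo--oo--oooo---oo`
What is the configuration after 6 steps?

oo-oo-o---o--o--o-o-o

-o-o-o-o-o-o---o--o--
o-o-o-o-o-o---o--o--o
oo-o-o-o-o---o--o--o-
-oo-o-o-o---o--o--o-o
o-oo-o-o---o--o--o-o-
oo-oo-o---o--o--o-o-o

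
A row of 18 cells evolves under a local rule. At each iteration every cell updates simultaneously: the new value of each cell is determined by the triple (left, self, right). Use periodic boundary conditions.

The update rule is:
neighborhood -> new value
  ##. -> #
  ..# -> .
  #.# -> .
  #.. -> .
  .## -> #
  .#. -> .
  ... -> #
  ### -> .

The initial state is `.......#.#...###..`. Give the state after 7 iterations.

.....#.......#.#..

iteration 1: ######.....#.#.#.#
iteration 2: .....#.###.......#
iteration 3: .###...#.#.#####..
iteration 4: .#.#.#.....#...#.#
iteration 5: .......###...#....
iteration 6: ######.#.#.#...###
iteration 7: .....#.......#.#..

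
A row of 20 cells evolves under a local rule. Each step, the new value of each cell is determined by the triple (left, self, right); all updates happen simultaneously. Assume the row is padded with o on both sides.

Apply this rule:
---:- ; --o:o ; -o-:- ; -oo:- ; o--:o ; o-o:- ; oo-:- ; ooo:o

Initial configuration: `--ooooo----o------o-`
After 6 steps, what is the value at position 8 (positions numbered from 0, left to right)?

o

oo-ooo-o--o-o----o--
o---o---oo---o--o-oo
-o-o-o-o--o-o-oo---o
--------oo------o-o-
o------o--o----o----
-o----o-oo-o--o-o--o
position 8 holds o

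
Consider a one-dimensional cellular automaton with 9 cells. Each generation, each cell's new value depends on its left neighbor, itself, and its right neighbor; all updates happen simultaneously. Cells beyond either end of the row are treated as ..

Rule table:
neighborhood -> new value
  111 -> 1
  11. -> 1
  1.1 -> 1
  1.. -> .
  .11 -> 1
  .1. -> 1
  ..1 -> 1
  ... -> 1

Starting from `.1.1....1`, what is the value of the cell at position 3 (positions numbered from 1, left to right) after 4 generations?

1111.1111
111111111
111111111  (fixed point — unchanged through generation 4)
position 3 holds 1

1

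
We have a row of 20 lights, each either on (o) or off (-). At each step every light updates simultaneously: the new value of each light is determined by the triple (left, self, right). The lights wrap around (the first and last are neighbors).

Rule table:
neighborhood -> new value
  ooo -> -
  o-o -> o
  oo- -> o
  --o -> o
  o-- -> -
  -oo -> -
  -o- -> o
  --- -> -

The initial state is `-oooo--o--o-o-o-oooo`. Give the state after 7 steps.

oo--ooo-o-oo-o--oo-o

step 1: o---o-oo-ooooooo---o
step 2: o--ooo-oo------o--o-
step 3: o-o--oo-o-----oo-ooo
step 4: ooo-o-ooo----o-oo---
step 5: --oooo--o---ooo-o--o
step 6: -o---o-oo--o--ooo-oo
step 7: oo--ooo-o-oo-o--oo-o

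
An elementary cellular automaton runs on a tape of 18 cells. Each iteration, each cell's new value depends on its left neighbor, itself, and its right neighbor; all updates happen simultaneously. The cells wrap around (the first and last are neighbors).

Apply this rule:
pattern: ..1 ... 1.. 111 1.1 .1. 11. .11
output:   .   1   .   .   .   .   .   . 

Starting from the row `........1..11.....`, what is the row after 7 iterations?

1111111.......1111

1111111.......1111
........11111.....
1111111.......1111  (repeats iteration 1; period 2)
iteration 7: 1111111.......1111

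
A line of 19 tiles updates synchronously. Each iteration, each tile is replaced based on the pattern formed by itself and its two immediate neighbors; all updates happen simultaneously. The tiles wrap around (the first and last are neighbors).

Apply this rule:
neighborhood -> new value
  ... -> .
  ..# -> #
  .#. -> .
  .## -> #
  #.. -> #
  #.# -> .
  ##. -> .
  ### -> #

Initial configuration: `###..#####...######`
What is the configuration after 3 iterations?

##.######.#.#######
#..#####....#######
.######.#..########

.######.#..########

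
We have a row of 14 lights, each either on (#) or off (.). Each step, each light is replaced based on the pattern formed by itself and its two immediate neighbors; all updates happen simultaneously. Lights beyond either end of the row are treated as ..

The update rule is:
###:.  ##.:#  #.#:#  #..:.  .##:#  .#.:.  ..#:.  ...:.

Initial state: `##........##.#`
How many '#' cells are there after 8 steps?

step 1: ##........###.
step 2: ##........#.#.
step 3: ##.........#..
step 4: ##............
step 5: ##............  (fixed point — unchanged through step 8)
count of #: 2

2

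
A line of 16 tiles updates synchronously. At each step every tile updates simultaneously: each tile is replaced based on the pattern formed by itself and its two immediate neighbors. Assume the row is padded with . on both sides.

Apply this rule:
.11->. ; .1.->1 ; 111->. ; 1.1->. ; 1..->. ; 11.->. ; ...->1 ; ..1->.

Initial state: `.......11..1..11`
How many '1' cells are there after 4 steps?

step 1: 111111.....1....
step 2: .......111.1.111
step 3: 111111.....1....  (repeats step 1; period 2)
step 4: .......111.1.111
count of 1: 7

7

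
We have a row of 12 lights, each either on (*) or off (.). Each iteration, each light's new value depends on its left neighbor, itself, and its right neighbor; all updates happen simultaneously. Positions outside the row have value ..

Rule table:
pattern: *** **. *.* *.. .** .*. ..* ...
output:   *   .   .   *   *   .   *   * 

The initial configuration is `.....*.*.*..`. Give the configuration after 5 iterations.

iteration 1: *****.....**
iteration 2: ****.******.
iteration 3: ***..*****.*
iteration 4: **.******...
iteration 5: *..*****.***

*..*****.***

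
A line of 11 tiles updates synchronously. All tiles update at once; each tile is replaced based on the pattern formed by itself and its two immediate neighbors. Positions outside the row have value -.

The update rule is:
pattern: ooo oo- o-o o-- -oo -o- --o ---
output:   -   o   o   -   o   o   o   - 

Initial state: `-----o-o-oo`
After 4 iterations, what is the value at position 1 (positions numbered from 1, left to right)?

-

----ooooooo
---oo-----o
--ooo----oo
-oo-o---ooo
position 1 holds -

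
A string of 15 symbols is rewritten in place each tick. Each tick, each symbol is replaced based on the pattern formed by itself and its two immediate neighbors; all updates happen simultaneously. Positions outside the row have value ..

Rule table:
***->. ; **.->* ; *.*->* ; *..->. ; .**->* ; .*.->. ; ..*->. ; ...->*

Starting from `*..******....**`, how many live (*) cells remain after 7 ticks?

tick 1: ...*....*.**.**
tick 2: **...**..******
tick 3: **.*.**..*....*
tick 4: ***.***....**..
tick 5: *.***.*.**.**.*
tick 6: .**.**.*******.
tick 7: .*******.....*.
count of *: 8

8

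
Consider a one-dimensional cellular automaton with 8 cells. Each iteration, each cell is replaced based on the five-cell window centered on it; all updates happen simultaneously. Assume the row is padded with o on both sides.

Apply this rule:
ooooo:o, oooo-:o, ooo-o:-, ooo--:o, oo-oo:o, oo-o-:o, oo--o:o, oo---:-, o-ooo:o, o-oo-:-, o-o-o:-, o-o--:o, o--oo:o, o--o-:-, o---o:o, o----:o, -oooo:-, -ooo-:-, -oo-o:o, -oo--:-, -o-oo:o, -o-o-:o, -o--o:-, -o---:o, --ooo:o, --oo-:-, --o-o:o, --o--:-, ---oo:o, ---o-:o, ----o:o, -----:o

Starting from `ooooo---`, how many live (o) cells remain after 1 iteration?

ooooo-oo
count of o: 7

7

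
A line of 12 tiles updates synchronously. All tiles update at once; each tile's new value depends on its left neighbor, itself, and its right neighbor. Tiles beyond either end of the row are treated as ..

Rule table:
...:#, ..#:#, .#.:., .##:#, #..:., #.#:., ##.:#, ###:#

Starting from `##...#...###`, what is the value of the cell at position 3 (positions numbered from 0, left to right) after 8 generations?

#

##.##..#####
##.##.######
##.##.######  (fixed point — unchanged through generation 8)
position 3 holds #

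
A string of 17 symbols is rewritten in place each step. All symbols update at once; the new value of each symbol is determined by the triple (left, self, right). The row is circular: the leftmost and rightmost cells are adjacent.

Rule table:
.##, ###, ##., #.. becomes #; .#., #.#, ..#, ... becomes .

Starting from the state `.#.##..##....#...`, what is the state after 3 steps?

...###.#####....#

...###.###....#..
...###.####....#.
...###.#####....#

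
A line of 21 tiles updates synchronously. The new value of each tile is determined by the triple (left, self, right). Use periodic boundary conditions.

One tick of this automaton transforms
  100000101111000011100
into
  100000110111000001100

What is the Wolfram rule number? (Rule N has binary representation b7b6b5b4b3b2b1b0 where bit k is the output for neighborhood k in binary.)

position 9: 111 → 1  (bit 7 = 1)
position 11: 110 → 1  (bit 6 = 1)
position 7: 101 → 1  (bit 5 = 1)
position 1: 100 → 0  (bit 4 = 0)
position 8: 011 → 0  (bit 3 = 0)
position 0: 010 → 1  (bit 2 = 1)
position 5: 001 → 0  (bit 1 = 0)
position 2: 000 → 0  (bit 0 = 0)
bits b7..b0 = 11100100 = 228

228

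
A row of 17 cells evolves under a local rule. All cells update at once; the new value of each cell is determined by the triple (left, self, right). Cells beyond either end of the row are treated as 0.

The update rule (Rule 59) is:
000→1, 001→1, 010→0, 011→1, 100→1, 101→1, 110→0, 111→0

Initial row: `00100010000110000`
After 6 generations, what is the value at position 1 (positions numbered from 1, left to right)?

11011101111101111
10110011000011000
01101110111110111
11011001100001100
10110111011111011
01101100110000110
position 1 holds 0

0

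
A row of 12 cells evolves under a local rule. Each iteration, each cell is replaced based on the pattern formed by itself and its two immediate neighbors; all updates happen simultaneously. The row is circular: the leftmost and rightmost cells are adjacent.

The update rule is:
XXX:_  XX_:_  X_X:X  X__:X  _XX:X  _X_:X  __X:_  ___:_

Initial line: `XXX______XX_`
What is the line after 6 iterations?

X__X_____X_X
_X_XX____XXX
XXXX_X___X__
X___XXX__XX_
XX__X__X_X_X
__X_XX_XXXXX

__X_XX_XXXXX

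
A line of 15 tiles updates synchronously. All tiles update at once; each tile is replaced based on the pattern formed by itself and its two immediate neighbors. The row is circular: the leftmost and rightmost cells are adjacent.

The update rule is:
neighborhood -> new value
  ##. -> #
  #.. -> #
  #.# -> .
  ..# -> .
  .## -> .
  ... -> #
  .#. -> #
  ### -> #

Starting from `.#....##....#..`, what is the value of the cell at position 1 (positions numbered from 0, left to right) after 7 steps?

.

.####..####.###
..####..###..##
#..####..###..#
##..####..###..
.##..####..###.
..##..####..###
#..##..####..##
position 1 holds .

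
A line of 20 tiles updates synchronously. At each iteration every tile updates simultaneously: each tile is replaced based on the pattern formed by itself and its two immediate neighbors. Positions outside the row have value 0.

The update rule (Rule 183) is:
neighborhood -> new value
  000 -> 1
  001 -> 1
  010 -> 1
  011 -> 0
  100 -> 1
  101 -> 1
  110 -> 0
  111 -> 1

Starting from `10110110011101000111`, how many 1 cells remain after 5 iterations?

18

11001001101011111010
00111110011101110111
11011101101010101010
00101010011111111111
11111111101111111110
count of 1: 18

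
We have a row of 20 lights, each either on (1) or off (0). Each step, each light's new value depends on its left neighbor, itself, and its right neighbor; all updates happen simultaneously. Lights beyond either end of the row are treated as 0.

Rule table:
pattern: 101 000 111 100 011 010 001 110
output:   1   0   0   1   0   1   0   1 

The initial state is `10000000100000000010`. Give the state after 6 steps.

11000000110000000011
01100000011000000001
00110000001100000001
00011000000110000001
00001100000011000001
00000110000001100001

00000110000001100001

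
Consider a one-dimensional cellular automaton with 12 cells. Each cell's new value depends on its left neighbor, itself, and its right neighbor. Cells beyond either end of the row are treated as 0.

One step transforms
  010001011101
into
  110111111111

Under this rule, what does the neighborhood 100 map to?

At position 2 the neighborhood is 100; the next row has 0 there.

0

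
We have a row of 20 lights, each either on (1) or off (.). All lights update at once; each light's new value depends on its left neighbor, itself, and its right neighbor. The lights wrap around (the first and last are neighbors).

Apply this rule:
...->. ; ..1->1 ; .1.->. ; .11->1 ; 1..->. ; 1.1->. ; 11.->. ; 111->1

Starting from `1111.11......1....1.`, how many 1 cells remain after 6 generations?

generation 1: 111..1......1....1..
generation 2: 11..1......1....1..1
generation 3: 1..1......1....1..11
generation 4: ..1......1....1..111
generation 5: .1......1....1..111.
generation 6: 1......1....1..111..
count of 1: 6

6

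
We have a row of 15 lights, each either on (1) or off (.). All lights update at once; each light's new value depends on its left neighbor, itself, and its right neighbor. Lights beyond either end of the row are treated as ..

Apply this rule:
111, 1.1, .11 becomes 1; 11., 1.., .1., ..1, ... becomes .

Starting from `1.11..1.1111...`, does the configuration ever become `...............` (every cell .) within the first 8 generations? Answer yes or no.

.11....1111....
.1.....111.....
.......11......
.......1.......
...............
all cells are . at generation 5

yes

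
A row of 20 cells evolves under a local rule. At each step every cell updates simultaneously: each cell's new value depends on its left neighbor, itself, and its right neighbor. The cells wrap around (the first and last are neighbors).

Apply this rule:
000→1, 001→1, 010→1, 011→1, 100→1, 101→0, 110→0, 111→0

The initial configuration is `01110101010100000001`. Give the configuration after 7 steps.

11110000000111111111

step 1: 01000101010111111111
step 2: 01111101010100000000
step 3: 11000001010111111111
step 4: 00111111010100000000
step 5: 11100000010111111111
step 6: 00011111110100000000
step 7: 11110000000111111111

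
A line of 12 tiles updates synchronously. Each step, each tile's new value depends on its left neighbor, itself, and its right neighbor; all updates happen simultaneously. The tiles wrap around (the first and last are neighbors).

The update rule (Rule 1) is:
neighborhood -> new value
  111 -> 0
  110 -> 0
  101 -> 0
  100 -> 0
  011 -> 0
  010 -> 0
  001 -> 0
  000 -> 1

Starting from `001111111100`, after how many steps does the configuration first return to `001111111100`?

100000000001
001111111100

2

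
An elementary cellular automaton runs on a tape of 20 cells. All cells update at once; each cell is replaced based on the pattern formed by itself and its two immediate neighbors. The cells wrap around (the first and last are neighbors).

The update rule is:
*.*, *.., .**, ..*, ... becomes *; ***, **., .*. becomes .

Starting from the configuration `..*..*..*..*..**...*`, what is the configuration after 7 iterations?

**.**.**.**.***.***.
*.**.**.**.**..**..*
.**.**.**.**.***.***
**.**.**.**.**..**..
*.**.**.**.**.***.**
.**.**.**.**.**..**.
**.**.**.**.**.***.*

**.**.**.**.**.***.*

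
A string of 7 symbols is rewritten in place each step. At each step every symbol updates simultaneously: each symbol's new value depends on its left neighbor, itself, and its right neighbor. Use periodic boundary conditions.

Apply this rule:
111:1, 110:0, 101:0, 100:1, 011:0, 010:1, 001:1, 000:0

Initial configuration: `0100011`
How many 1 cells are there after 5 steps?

3

0110100
1000110
1101000
0001101
1010001
count of 1: 3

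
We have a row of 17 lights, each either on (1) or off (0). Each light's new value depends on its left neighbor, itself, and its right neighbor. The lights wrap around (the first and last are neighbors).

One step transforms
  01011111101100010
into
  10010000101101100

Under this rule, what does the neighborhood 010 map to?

At position 1 the neighborhood is 010; the next row has 0 there.

0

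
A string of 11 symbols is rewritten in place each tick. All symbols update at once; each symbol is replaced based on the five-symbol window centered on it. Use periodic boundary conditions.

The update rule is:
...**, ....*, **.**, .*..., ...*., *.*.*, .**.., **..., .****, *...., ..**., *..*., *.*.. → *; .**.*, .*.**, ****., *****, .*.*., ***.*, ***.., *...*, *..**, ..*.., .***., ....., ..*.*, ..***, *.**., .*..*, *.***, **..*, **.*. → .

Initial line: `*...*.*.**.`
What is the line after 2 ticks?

*..*.*.****

tick 1: **.*..*....
tick 2: *..*.*.****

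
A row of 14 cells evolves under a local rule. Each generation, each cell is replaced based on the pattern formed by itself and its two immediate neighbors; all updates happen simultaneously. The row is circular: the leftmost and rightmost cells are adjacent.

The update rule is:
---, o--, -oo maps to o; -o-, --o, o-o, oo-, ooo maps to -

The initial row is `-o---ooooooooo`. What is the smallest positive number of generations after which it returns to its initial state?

--oo-o--------
o-o---oooooooo
---oo-o-------
oo-o---ooooooo
----oo-o------
ooo-o---oooooo
-----oo-o-----
oooo-o---ooooo
------oo-o----
ooooo-o---oooo
-------oo-o---
oooooo-o---ooo
--------oo-o--
ooooooo-o---oo
---------oo-o-
oooooooo-o---o
----------oo-o
ooooooooo-o---
o----------oo-
-ooooooooo-o--
-o----------oo
--ooooooooo-o-
o-o----------o
---ooooooooo-o
oo-o----------
o---ooooooooo-
-oo-o---------
-o---ooooooooo

28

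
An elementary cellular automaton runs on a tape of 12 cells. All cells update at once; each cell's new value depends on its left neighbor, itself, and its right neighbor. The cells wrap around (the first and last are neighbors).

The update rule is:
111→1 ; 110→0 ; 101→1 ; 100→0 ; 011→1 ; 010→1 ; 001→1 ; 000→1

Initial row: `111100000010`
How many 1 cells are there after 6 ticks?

111001111111
110011111111
100111111111
001111111111
011111111110
111111111100
count of 1: 10

10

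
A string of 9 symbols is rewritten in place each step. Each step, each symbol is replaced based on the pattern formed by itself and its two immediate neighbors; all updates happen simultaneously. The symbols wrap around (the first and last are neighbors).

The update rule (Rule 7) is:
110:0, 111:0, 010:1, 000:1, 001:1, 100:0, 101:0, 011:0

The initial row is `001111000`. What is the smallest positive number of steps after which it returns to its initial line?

9

step 1: 110000011
step 2: 000111100
step 3: 111000001
step 4: 000011110
step 5: 111100000
step 6: 000001111
step 7: 011110000
step 8: 100000111
step 9: 001111000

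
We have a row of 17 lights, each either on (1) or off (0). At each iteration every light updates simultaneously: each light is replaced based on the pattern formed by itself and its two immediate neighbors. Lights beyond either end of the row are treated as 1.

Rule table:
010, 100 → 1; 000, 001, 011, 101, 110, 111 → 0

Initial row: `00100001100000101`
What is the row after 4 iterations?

10110000010000100
00001000011000110
10001100000100000
01000010000110000

01000010000110000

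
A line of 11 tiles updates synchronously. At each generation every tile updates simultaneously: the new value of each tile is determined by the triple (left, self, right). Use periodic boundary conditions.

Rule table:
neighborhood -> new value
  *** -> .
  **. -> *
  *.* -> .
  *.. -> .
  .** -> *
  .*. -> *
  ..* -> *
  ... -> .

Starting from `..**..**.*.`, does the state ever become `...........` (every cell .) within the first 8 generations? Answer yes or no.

no

.***.***.*.
**.*.*.*.*.
**.*.*.*.*.  (fixed point — unchanged through generation 8)
generation 8 is **.*.*.*.*., still not uniform .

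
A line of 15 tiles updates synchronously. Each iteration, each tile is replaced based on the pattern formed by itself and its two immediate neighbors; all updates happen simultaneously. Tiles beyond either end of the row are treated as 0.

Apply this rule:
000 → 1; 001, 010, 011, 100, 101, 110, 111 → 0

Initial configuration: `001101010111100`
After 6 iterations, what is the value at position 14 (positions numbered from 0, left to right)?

iteration 1: 100000000000001
iteration 2: 001111111111100
iteration 3: 100000000000001  (repeats iteration 1; period 2)
iteration 6: 001111111111100
position 14 holds 0

0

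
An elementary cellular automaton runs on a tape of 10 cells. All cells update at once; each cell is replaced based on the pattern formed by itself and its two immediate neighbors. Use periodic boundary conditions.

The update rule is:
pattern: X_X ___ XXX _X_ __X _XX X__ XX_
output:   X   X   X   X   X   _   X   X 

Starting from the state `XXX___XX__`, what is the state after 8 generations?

_XXXXX_XXX
X_XXXXX_XX
XX_XXXXX_X
XXX_XXXXX_
_XXX_XXXXX
X_XXX_XXXX
XX_XXX_XXX
XXX_XXX_XX

XXX_XXX_XX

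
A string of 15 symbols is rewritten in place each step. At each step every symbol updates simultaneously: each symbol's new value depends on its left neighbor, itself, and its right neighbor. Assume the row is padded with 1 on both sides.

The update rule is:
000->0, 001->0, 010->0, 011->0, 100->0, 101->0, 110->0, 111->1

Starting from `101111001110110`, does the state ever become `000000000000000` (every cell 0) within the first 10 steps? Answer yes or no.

000110000100000
000000000000000
all cells are 0 at step 2

yes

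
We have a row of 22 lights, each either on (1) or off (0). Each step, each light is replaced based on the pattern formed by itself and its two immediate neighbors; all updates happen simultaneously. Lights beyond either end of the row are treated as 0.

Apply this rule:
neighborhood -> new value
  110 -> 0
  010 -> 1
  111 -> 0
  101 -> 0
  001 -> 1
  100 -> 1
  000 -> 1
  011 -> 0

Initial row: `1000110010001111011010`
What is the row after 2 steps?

step 1: 1111001111110000000011
step 2: 0000110000001111111100

0000110000001111111100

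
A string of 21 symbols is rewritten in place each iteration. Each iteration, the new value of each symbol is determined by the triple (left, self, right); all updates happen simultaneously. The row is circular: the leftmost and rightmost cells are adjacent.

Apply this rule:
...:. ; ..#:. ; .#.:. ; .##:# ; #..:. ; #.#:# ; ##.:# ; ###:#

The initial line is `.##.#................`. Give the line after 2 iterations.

.###.................

.###.................
.###.................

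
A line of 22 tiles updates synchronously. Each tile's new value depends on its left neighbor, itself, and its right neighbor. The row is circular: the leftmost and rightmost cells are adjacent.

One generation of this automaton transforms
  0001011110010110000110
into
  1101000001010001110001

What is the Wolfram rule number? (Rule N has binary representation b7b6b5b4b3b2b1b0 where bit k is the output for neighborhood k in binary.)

position 6: 111 → 0  (bit 7 = 0)
position 8: 110 → 0  (bit 6 = 0)
position 4: 101 → 0  (bit 5 = 0)
position 9: 100 → 1  (bit 4 = 1)
position 5: 011 → 0  (bit 3 = 0)
position 3: 010 → 1  (bit 2 = 1)
position 2: 001 → 0  (bit 1 = 0)
position 0: 000 → 1  (bit 0 = 1)
bits b7..b0 = 00010101 = 21

21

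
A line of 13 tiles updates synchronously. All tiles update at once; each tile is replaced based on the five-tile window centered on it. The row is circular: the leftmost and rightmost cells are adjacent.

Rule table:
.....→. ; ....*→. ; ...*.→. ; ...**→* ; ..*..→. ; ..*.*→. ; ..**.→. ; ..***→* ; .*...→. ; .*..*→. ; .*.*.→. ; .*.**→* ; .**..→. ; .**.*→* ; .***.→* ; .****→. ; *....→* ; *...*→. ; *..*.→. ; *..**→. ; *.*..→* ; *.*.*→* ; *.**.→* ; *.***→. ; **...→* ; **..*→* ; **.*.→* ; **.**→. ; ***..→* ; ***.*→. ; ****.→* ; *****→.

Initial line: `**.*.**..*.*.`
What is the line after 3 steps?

step 1: ******.*...**
step 2: ....*.**..**.
step 3: *....**.*...*

*....**.*...*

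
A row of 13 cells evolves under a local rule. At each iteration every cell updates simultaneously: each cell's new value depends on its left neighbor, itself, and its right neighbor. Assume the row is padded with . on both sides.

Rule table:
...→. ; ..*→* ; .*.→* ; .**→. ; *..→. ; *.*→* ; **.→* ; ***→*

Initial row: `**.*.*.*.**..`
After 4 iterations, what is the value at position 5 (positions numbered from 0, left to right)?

.********.*..
*.*********..
**.********..
.**.*******..
position 5 holds *

*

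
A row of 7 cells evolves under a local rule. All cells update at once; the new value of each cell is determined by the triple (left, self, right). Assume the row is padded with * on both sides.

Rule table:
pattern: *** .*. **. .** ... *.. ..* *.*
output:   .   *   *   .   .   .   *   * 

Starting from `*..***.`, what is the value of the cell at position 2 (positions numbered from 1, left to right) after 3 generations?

.

generation 1: *.*..**
generation 2: ***.*..
generation 3: ..***.*
position 2 holds .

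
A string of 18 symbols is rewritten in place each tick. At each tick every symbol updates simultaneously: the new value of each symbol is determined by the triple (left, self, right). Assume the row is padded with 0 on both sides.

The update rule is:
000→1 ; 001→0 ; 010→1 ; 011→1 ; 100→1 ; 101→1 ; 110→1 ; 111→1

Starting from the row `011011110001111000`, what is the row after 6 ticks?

011111111111111111

011111111101111111
011111111111111111
011111111111111111  (fixed point — unchanged through tick 6)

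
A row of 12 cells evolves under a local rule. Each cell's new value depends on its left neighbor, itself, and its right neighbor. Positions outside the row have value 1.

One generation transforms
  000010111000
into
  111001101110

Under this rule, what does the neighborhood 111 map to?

0

At position 7 the neighborhood is 111; the next row has 0 there.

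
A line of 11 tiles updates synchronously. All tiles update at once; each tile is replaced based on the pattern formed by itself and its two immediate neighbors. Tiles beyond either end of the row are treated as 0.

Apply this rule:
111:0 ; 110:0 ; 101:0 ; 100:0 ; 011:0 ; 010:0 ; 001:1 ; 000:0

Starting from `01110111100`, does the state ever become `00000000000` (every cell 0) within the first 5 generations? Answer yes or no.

generation 1: 10000000000
generation 2: 00000000000
all cells are 0 at generation 2

yes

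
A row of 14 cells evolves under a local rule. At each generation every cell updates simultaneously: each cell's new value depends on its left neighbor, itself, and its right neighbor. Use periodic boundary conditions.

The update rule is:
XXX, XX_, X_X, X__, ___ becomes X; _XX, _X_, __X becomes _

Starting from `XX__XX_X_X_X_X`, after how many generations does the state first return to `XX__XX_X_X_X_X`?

XXX__XX_X_X_X_
_XXX__XX_X_X_X
X_XXX__XX_X_X_
_X_XXX__XX_X_X
X_X_XXX__XX_X_
_X_X_XXX__XX_X
X_X_X_XXX__XX_
_X_X_X_XXX__XX
X_X_X_X_XXX__X
XX_X_X_X_XXX__
_XX_X_X_X_XXX_
__XX_X_X_X_XXX
X__XX_X_X_X_XX
XX__XX_X_X_X_X

14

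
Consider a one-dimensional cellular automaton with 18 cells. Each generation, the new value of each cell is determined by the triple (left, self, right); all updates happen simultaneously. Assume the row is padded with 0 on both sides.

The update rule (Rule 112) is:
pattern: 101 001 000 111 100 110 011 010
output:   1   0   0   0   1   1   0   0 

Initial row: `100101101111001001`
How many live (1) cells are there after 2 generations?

7

generation 1: 010010110001100100
generation 2: 001001011000110010
count of 1: 7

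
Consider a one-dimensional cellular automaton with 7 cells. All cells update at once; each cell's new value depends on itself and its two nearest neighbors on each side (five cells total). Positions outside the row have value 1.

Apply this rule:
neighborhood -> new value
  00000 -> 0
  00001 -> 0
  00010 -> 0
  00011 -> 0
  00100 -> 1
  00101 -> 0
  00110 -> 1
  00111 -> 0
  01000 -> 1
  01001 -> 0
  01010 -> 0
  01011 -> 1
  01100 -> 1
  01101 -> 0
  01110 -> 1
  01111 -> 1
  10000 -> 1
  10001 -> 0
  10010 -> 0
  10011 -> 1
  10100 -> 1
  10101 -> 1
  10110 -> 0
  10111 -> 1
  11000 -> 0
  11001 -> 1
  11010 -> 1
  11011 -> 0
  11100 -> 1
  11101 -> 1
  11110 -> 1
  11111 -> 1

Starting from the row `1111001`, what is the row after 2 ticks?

1111110

tick 1: 1111110
tick 2: 1111110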